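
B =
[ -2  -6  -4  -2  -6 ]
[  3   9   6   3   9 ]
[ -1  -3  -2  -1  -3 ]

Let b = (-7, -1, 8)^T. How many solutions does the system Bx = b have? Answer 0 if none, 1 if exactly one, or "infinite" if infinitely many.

0

Row reduce the augmented matrix [B | b].
R2 ← R2 + (3/2)·R1: [0, 0, 0, 0, 0, -23/2]
R3 ← R3 − (1/2)·R1: [0, 0, 0, 0, 0, 23/2]
R3 ← R3 + R2: [0, 0, 0, 0, 0, 0]
The echelon form has 2 nonzero rows; the last pivot sits in the augmented column, so rank(B) = 1 but rank([B|b]) = 2.
Since the ranks differ, the system is inconsistent.
It has no solutions.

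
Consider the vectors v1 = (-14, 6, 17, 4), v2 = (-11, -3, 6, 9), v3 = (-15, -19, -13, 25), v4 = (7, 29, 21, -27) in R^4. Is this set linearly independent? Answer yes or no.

Form the matrix with these vectors as rows and row reduce.
R2 ← R2 − (11/14)·R1: [0, -54/7, -103/14, 41/7]
R3 ← R3 − (15/14)·R1: [0, -178/7, -437/14, 145/7]
R4 ← R4 + (1/2)·R1: [0, 32, 59/2, -25]
R3 ← R3 − (89/27)·R2: [0, 0, -188/27, 38/27]
R4 ← R4 + (112/27)·R2: [0, 0, -55/54, -19/27]
R4 ← R4 − (55/376)·R3: [0, 0, 0, -171/188]
4 nonzero rows, so the 4 vectors span a space of dimension 4.
Since 4 = 4, the vectors are linearly independent.

yes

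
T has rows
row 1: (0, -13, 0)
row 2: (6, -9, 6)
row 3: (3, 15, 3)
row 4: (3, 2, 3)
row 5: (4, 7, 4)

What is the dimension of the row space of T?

Row reduce to echelon form.
Swap R1 ↔ R2
R3 ← R3 − (1/2)·R1: [0, 39/2, 0]
R4 ← R4 − (1/2)·R1: [0, 13/2, 0]
R5 ← R5 − (2/3)·R1: [0, 13, 0]
R3 ← R3 + (3/2)·R2: [0, 0, 0]
R4 ← R4 + (1/2)·R2: [0, 0, 0]
R5 ← R5 + R2: [0, 0, 0]
Echelon form has 2 nonzero rows, so rank(T) = 2.
The row space has dimension equal to the rank: 2.

2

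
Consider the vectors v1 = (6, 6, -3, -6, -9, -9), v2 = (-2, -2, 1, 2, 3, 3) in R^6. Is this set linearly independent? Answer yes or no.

Form the matrix with these vectors as rows and row reduce.
R2 ← R2 + (1/3)·R1: [0, 0, 0, 0, 0, 0]
1 nonzero row, so the 2 vectors span a space of dimension 1.
Since 1 < 2, the vectors are linearly dependent.

no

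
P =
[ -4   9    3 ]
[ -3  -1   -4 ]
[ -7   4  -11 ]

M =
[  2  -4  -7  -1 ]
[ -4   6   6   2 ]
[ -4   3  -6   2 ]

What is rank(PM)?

First compute PM:
[[-56,  79,  64,  28],
 [ 14,  -6,  39,  -7],
 [ 14,  19, 139,  -7]]
Now row reduce the product.
R2 ← R2 + (1/4)·R1: [0, 55/4, 55, 0]
R3 ← R3 + (1/4)·R1: [0, 155/4, 155, 0]
R3 ← R3 − (31/11)·R2: [0, 0, 0, 0]
2 nonzero rows, so rank(PM) = 2.

2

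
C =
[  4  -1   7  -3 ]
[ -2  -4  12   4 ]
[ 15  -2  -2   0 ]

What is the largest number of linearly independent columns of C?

3

Row reduce to echelon form.
R2 ← R2 + (1/2)·R1: [0, -9/2, 31/2, 5/2]
R3 ← R3 − (15/4)·R1: [0, 7/4, -113/4, 45/4]
R3 ← R3 + (7/18)·R2: [0, 0, -200/9, 110/9]
Echelon form has 3 nonzero rows, so rank(C) = 3.
The rank gives the maximum number of linearly independent columns: 3.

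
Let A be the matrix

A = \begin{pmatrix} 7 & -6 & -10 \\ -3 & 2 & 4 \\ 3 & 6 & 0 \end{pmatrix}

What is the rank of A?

2

Row reduce to echelon form.
R2 ← R2 + (3/7)·R1: [0, -4/7, -2/7]
R3 ← R3 − (3/7)·R1: [0, 60/7, 30/7]
R3 ← R3 + (15)·R2: [0, 0, 0]
Echelon form has 2 nonzero rows, so rank(A) = 2.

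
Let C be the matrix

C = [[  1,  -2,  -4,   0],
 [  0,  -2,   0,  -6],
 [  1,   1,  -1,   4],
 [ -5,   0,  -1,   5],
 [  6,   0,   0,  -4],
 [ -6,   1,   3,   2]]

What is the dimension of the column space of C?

Row reduce to echelon form.
R3 ← R3 − R1: [0, 3, 3, 4]
R4 ← R4 + (5)·R1: [0, -10, -21, 5]
R5 ← R5 − (6)·R1: [0, 12, 24, -4]
R6 ← R6 + (6)·R1: [0, -11, -21, 2]
R3 ← R3 + (3/2)·R2: [0, 0, 3, -5]
R4 ← R4 − (5)·R2: [0, 0, -21, 35]
R5 ← R5 + (6)·R2: [0, 0, 24, -40]
R6 ← R6 − (11/2)·R2: [0, 0, -21, 35]
R4 ← R4 + (7)·R3: [0, 0, 0, 0]
R5 ← R5 − (8)·R3: [0, 0, 0, 0]
R6 ← R6 + (7)·R3: [0, 0, 0, 0]
Echelon form has 3 nonzero rows, so rank(C) = 3.
The column space has dimension equal to the rank: 3.

3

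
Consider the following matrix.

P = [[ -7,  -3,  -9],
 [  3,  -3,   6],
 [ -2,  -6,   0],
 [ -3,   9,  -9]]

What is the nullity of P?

1

Row reduce to echelon form.
R2 ← R2 + (3/7)·R1: [0, -30/7, 15/7]
R3 ← R3 − (2/7)·R1: [0, -36/7, 18/7]
R4 ← R4 − (3/7)·R1: [0, 72/7, -36/7]
R3 ← R3 − (6/5)·R2: [0, 0, 0]
R4 ← R4 + (12/5)·R2: [0, 0, 0]
2 nonzero rows, so rank(P) = 2.
P has 3 columns; by rank–nullity, nullity = 3 − 2 = 1.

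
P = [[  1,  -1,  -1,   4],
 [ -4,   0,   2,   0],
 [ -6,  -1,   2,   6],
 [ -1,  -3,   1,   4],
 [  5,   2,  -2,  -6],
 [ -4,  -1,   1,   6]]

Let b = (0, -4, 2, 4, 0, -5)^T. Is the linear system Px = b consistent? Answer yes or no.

Row reduce the augmented matrix [P | b].
R2 ← R2 + (4)·R1: [0, -4, -2, 16, -4]
R3 ← R3 + (6)·R1: [0, -7, -4, 30, 2]
R4 ← R4 + R1: [0, -4, 0, 8, 4]
R5 ← R5 − (5)·R1: [0, 7, 3, -26, 0]
R6 ← R6 + (4)·R1: [0, -5, -3, 22, -5]
R3 ← R3 − (7/4)·R2: [0, 0, -1/2, 2, 9]
R4 ← R4 − R2: [0, 0, 2, -8, 8]
R5 ← R5 + (7/4)·R2: [0, 0, -1/2, 2, -7]
R6 ← R6 − (5/4)·R2: [0, 0, -1/2, 2, 0]
R4 ← R4 + (4)·R3: [0, 0, 0, 0, 44]
R5 ← R5 − R3: [0, 0, 0, 0, -16]
R6 ← R6 − R3: [0, 0, 0, 0, -9]
R5 ← R5 + (4/11)·R4: [0, 0, 0, 0, 0]
R6 ← R6 + (9/44)·R4: [0, 0, 0, 0, 0]
The echelon form has 4 nonzero rows; the last pivot sits in the augmented column, so rank(P) = 3 but rank([P|b]) = 4.
Since the ranks differ, the system is inconsistent.

no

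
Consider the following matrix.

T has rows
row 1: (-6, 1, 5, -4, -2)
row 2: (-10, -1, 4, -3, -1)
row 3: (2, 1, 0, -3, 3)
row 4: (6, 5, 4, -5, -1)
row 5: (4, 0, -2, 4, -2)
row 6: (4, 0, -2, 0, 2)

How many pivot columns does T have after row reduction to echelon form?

4

Row reduce to echelon form.
R2 ← R2 − (5/3)·R1: [0, -8/3, -13/3, 11/3, 7/3]
R3 ← R3 + (1/3)·R1: [0, 4/3, 5/3, -13/3, 7/3]
R4 ← R4 + R1: [0, 6, 9, -9, -3]
R5 ← R5 + (2/3)·R1: [0, 2/3, 4/3, 4/3, -10/3]
R6 ← R6 + (2/3)·R1: [0, 2/3, 4/3, -8/3, 2/3]
R3 ← R3 + (1/2)·R2: [0, 0, -1/2, -5/2, 7/2]
R4 ← R4 + (9/4)·R2: [0, 0, -3/4, -3/4, 9/4]
R5 ← R5 + (1/4)·R2: [0, 0, 1/4, 9/4, -11/4]
R6 ← R6 + (1/4)·R2: [0, 0, 1/4, -7/4, 5/4]
R4 ← R4 − (3/2)·R3: [0, 0, 0, 3, -3]
R5 ← R5 + (1/2)·R3: [0, 0, 0, 1, -1]
R6 ← R6 + (1/2)·R3: [0, 0, 0, -3, 3]
R5 ← R5 − (1/3)·R4: [0, 0, 0, 0, 0]
R6 ← R6 + R4: [0, 0, 0, 0, 0]
Echelon form has 4 nonzero rows, so rank(T) = 4.
Each nonzero row contributes one pivot column: 4 pivot columns.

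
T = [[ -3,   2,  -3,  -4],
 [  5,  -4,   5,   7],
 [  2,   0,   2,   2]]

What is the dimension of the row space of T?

Row reduce to echelon form.
R2 ← R2 + (5/3)·R1: [0, -2/3, 0, 1/3]
R3 ← R3 + (2/3)·R1: [0, 4/3, 0, -2/3]
R3 ← R3 + (2)·R2: [0, 0, 0, 0]
Echelon form has 2 nonzero rows, so rank(T) = 2.
The row space has dimension equal to the rank: 2.

2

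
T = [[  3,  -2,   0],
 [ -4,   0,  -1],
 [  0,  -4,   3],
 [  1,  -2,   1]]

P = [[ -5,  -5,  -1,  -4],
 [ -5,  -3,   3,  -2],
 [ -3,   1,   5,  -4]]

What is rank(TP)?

First compute TP:
[[ -5,  -9,  -9,  -8],
 [ 23,  19,  -1,  20],
 [ 11,  15,   3,  -4],
 [  2,   2,  -2,  -4]]
Now row reduce the product.
R2 ← R2 + (23/5)·R1: [0, -112/5, -212/5, -84/5]
R3 ← R3 + (11/5)·R1: [0, -24/5, -84/5, -108/5]
R4 ← R4 + (2/5)·R1: [0, -8/5, -28/5, -36/5]
R3 ← R3 − (3/14)·R2: [0, 0, -54/7, -18]
R4 ← R4 − (1/14)·R2: [0, 0, -18/7, -6]
R4 ← R4 − (1/3)·R3: [0, 0, 0, 0]
3 nonzero rows, so rank(TP) = 3.

3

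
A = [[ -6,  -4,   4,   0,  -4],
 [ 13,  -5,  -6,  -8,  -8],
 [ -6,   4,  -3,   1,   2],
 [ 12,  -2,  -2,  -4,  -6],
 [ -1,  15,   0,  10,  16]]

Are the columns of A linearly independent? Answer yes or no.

Row reduce A to echelon form.
R2 ← R2 + (13/6)·R1: [0, -41/3, 8/3, -8, -50/3]
R3 ← R3 − R1: [0, 8, -7, 1, 6]
R4 ← R4 + (2)·R1: [0, -10, 6, -4, -14]
R5 ← R5 − (1/6)·R1: [0, 47/3, -2/3, 10, 50/3]
R3 ← R3 + (24/41)·R2: [0, 0, -223/41, -151/41, -154/41]
R4 ← R4 − (30/41)·R2: [0, 0, 166/41, 76/41, -74/41]
R5 ← R5 + (47/41)·R2: [0, 0, 98/41, 34/41, -100/41]
R4 ← R4 + (166/223)·R3: [0, 0, 0, -198/223, -1026/223]
R5 ← R5 + (98/223)·R3: [0, 0, 0, -176/223, -912/223]
R5 ← R5 − (8/9)·R4: [0, 0, 0, 0, 0]
4 pivots among 5 columns.
Only 4 < 5 pivot columns, so the columns are linearly dependent.

no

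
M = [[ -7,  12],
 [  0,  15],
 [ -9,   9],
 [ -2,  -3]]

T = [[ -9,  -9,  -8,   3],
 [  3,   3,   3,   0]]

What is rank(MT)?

2

First compute MT:
[[ 99,  99,  92, -21],
 [ 45,  45,  45,   0],
 [108, 108,  99, -27],
 [  9,   9,   7,  -6]]
Now row reduce the product.
R2 ← R2 − (5/11)·R1: [0, 0, 35/11, 105/11]
R3 ← R3 − (12/11)·R1: [0, 0, -15/11, -45/11]
R4 ← R4 − (1/11)·R1: [0, 0, -15/11, -45/11]
R3 ← R3 + (3/7)·R2: [0, 0, 0, 0]
R4 ← R4 + (3/7)·R2: [0, 0, 0, 0]
2 nonzero rows, so rank(MT) = 2.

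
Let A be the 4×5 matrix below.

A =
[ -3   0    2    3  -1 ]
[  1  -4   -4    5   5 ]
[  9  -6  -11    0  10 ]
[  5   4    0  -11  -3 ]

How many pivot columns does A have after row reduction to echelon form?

Row reduce to echelon form.
R2 ← R2 + (1/3)·R1: [0, -4, -10/3, 6, 14/3]
R3 ← R3 + (3)·R1: [0, -6, -5, 9, 7]
R4 ← R4 + (5/3)·R1: [0, 4, 10/3, -6, -14/3]
R3 ← R3 − (3/2)·R2: [0, 0, 0, 0, 0]
R4 ← R4 + R2: [0, 0, 0, 0, 0]
Echelon form has 2 nonzero rows, so rank(A) = 2.
Each nonzero row contributes one pivot column: 2 pivot columns.

2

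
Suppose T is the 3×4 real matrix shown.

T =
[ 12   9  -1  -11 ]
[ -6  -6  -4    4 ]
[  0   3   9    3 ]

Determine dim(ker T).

Row reduce to echelon form.
R2 ← R2 + (1/2)·R1: [0, -3/2, -9/2, -3/2]
R3 ← R3 + (2)·R2: [0, 0, 0, 0]
2 nonzero rows, so rank(T) = 2.
T has 4 columns; by rank–nullity, nullity = 4 − 2 = 2.

2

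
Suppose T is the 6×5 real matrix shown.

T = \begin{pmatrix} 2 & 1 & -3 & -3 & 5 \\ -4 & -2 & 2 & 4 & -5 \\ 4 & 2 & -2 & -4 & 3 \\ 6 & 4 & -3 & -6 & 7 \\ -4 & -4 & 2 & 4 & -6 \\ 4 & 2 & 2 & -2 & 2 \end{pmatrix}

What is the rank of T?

Row reduce to echelon form.
R2 ← R2 + (2)·R1: [0, 0, -4, -2, 5]
R3 ← R3 − (2)·R1: [0, 0, 4, 2, -7]
R4 ← R4 − (3)·R1: [0, 1, 6, 3, -8]
R5 ← R5 + (2)·R1: [0, -2, -4, -2, 4]
R6 ← R6 − (2)·R1: [0, 0, 8, 4, -8]
Swap R2 ↔ R4
R5 ← R5 + (2)·R2: [0, 0, 8, 4, -12]
R4 ← R4 + R3: [0, 0, 0, 0, -2]
R5 ← R5 − (2)·R3: [0, 0, 0, 0, 2]
R6 ← R6 − (2)·R3: [0, 0, 0, 0, 6]
R5 ← R5 + R4: [0, 0, 0, 0, 0]
R6 ← R6 + (3)·R4: [0, 0, 0, 0, 0]
Echelon form has 4 nonzero rows, so rank(T) = 4.

4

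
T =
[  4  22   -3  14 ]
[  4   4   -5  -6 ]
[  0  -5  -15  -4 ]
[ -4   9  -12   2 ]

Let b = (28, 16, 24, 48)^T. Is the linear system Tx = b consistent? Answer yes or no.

yes

Row reduce the augmented matrix [T | b].
R2 ← R2 − R1: [0, -18, -2, -20, -12]
R4 ← R4 + R1: [0, 31, -15, 16, 76]
R3 ← R3 − (5/18)·R2: [0, 0, -130/9, 14/9, 82/3]
R4 ← R4 + (31/18)·R2: [0, 0, -166/9, -166/9, 166/3]
R4 ← R4 − (83/65)·R3: [0, 0, 0, -1328/65, 1328/65]
The echelon form has 4 nonzero rows, and every pivot lies in the first 4 columns, so rank(T) = rank([T|b]) = 4.
The system is consistent.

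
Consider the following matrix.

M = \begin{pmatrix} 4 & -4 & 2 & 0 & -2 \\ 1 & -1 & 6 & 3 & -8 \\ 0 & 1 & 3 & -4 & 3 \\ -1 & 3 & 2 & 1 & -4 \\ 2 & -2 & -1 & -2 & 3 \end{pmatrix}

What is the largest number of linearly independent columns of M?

4

Row reduce to echelon form.
R2 ← R2 − (1/4)·R1: [0, 0, 11/2, 3, -15/2]
R4 ← R4 + (1/4)·R1: [0, 2, 5/2, 1, -9/2]
R5 ← R5 − (1/2)·R1: [0, 0, -2, -2, 4]
Swap R2 ↔ R3
R4 ← R4 − (2)·R2: [0, 0, -7/2, 9, -21/2]
R4 ← R4 + (7/11)·R3: [0, 0, 0, 120/11, -168/11]
R5 ← R5 + (4/11)·R3: [0, 0, 0, -10/11, 14/11]
R5 ← R5 + (1/12)·R4: [0, 0, 0, 0, 0]
Echelon form has 4 nonzero rows, so rank(M) = 4.
The rank gives the maximum number of linearly independent columns: 4.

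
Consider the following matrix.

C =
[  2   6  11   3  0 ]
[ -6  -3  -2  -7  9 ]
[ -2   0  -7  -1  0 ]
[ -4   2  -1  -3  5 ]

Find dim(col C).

3

Row reduce to echelon form.
R2 ← R2 + (3)·R1: [0, 15, 31, 2, 9]
R3 ← R3 + R1: [0, 6, 4, 2, 0]
R4 ← R4 + (2)·R1: [0, 14, 21, 3, 5]
R3 ← R3 − (2/5)·R2: [0, 0, -42/5, 6/5, -18/5]
R4 ← R4 − (14/15)·R2: [0, 0, -119/15, 17/15, -17/5]
R4 ← R4 − (17/18)·R3: [0, 0, 0, 0, 0]
Echelon form has 3 nonzero rows, so rank(C) = 3.
The column space has dimension equal to the rank: 3.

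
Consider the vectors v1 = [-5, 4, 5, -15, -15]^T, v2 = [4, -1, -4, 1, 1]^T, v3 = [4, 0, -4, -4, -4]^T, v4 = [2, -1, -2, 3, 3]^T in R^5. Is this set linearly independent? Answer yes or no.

Form the matrix with these vectors as rows and row reduce.
R2 ← R2 + (4/5)·R1: [0, 11/5, 0, -11, -11]
R3 ← R3 + (4/5)·R1: [0, 16/5, 0, -16, -16]
R4 ← R4 + (2/5)·R1: [0, 3/5, 0, -3, -3]
R3 ← R3 − (16/11)·R2: [0, 0, 0, 0, 0]
R4 ← R4 − (3/11)·R2: [0, 0, 0, 0, 0]
2 nonzero rows, so the 4 vectors span a space of dimension 2.
Since 2 < 4, the vectors are linearly dependent.

no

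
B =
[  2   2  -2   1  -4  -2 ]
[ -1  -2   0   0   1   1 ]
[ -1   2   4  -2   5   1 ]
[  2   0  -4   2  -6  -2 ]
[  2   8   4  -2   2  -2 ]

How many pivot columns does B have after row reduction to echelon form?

Row reduce to echelon form.
R2 ← R2 + (1/2)·R1: [0, -1, -1, 1/2, -1, 0]
R3 ← R3 + (1/2)·R1: [0, 3, 3, -3/2, 3, 0]
R4 ← R4 − R1: [0, -2, -2, 1, -2, 0]
R5 ← R5 − R1: [0, 6, 6, -3, 6, 0]
R3 ← R3 + (3)·R2: [0, 0, 0, 0, 0, 0]
R4 ← R4 − (2)·R2: [0, 0, 0, 0, 0, 0]
R5 ← R5 + (6)·R2: [0, 0, 0, 0, 0, 0]
Echelon form has 2 nonzero rows, so rank(B) = 2.
Each nonzero row contributes one pivot column: 2 pivot columns.

2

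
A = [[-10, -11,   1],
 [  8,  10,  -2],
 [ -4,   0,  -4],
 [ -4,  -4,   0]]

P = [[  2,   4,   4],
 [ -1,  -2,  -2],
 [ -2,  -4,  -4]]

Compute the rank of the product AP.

1

First compute AP:
[[-11, -22, -22],
 [ 10,  20,  20],
 [  0,   0,   0],
 [ -4,  -8,  -8]]
Now row reduce the product.
R2 ← R2 + (10/11)·R1: [0, 0, 0]
R4 ← R4 − (4/11)·R1: [0, 0, 0]
1 nonzero row, so rank(AP) = 1.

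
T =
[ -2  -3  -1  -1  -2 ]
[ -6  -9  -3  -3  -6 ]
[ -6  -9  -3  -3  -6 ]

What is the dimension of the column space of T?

Row reduce to echelon form.
R2 ← R2 − (3)·R1: [0, 0, 0, 0, 0]
R3 ← R3 − (3)·R1: [0, 0, 0, 0, 0]
Echelon form has 1 nonzero row, so rank(T) = 1.
The column space has dimension equal to the rank: 1.

1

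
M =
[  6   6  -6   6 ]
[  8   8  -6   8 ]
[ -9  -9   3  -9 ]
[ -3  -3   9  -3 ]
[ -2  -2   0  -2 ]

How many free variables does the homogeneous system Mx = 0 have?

2

Row reduce to echelon form.
R2 ← R2 − (4/3)·R1: [0, 0, 2, 0]
R3 ← R3 + (3/2)·R1: [0, 0, -6, 0]
R4 ← R4 + (1/2)·R1: [0, 0, 6, 0]
R5 ← R5 + (1/3)·R1: [0, 0, -2, 0]
R3 ← R3 + (3)·R2: [0, 0, 0, 0]
R4 ← R4 − (3)·R2: [0, 0, 0, 0]
R5 ← R5 + R2: [0, 0, 0, 0]
2 nonzero rows, so rank(M) = 2.
M has 4 columns; by rank–nullity, nullity = 4 − 2 = 2.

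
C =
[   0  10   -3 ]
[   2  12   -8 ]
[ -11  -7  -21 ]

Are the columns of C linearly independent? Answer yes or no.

Row reduce C to echelon form.
Swap R1 ↔ R2
R3 ← R3 + (11/2)·R1: [0, 59, -65]
R3 ← R3 − (59/10)·R2: [0, 0, -473/10]
3 pivots among 3 columns.
Every column is a pivot column, so the columns are linearly independent.

yes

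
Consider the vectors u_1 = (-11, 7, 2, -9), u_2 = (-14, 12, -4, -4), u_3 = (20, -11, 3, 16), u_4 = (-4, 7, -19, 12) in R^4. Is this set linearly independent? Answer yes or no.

no

Form the matrix with these vectors as rows and row reduce.
R2 ← R2 − (14/11)·R1: [0, 34/11, -72/11, 82/11]
R3 ← R3 + (20/11)·R1: [0, 19/11, 73/11, -4/11]
R4 ← R4 − (4/11)·R1: [0, 49/11, -217/11, 168/11]
R3 ← R3 − (19/34)·R2: [0, 0, 175/17, -77/17]
R4 ← R4 − (49/34)·R2: [0, 0, -175/17, 77/17]
R4 ← R4 + R3: [0, 0, 0, 0]
3 nonzero rows, so the 4 vectors span a space of dimension 3.
Since 3 < 4, the vectors are linearly dependent.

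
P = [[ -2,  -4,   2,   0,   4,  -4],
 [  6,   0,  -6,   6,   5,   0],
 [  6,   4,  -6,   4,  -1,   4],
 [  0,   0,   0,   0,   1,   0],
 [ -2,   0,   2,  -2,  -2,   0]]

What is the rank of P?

3

Row reduce to echelon form.
R2 ← R2 + (3)·R1: [0, -12, 0, 6, 17, -12]
R3 ← R3 + (3)·R1: [0, -8, 0, 4, 11, -8]
R5 ← R5 − R1: [0, 4, 0, -2, -6, 4]
R3 ← R3 − (2/3)·R2: [0, 0, 0, 0, -1/3, 0]
R5 ← R5 + (1/3)·R2: [0, 0, 0, 0, -1/3, 0]
R4 ← R4 + (3)·R3: [0, 0, 0, 0, 0, 0]
R5 ← R5 − R3: [0, 0, 0, 0, 0, 0]
Echelon form has 3 nonzero rows, so rank(P) = 3.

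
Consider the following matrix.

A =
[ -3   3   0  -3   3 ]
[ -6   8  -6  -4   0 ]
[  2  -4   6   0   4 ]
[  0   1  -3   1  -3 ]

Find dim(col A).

Row reduce to echelon form.
R2 ← R2 − (2)·R1: [0, 2, -6, 2, -6]
R3 ← R3 + (2/3)·R1: [0, -2, 6, -2, 6]
R3 ← R3 + R2: [0, 0, 0, 0, 0]
R4 ← R4 − (1/2)·R2: [0, 0, 0, 0, 0]
Echelon form has 2 nonzero rows, so rank(A) = 2.
The column space has dimension equal to the rank: 2.

2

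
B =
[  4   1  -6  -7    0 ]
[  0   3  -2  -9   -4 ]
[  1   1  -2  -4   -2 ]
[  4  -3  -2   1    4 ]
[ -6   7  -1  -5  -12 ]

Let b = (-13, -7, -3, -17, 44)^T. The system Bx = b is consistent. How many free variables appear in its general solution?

Row reduce the augmented matrix [B | b].
R3 ← R3 − (1/4)·R1: [0, 3/4, -1/2, -9/4, -2, 1/4]
R4 ← R4 − R1: [0, -4, 4, 8, 4, -4]
R5 ← R5 + (3/2)·R1: [0, 17/2, -10, -31/2, -12, 49/2]
R3 ← R3 − (1/4)·R2: [0, 0, 0, 0, -1, 2]
R4 ← R4 + (4/3)·R2: [0, 0, 4/3, -4, -4/3, -40/3]
R5 ← R5 − (17/6)·R2: [0, 0, -13/3, 10, -2/3, 133/3]
Swap R3 ↔ R4
R5 ← R5 + (13/4)·R3: [0, 0, 0, -3, -5, 1]
Swap R4 ↔ R5
The echelon form has 5 nonzero rows, and every pivot lies in the first 5 columns, so rank(B) = rank([B|b]) = 5.
The system is consistent.
Free variables = (unknowns) − (rank) = 5 − 5 = 0.

0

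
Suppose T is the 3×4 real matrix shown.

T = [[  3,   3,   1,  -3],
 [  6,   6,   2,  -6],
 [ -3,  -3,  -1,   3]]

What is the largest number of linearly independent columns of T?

Row reduce to echelon form.
R2 ← R2 − (2)·R1: [0, 0, 0, 0]
R3 ← R3 + R1: [0, 0, 0, 0]
Echelon form has 1 nonzero row, so rank(T) = 1.
The rank gives the maximum number of linearly independent columns: 1.

1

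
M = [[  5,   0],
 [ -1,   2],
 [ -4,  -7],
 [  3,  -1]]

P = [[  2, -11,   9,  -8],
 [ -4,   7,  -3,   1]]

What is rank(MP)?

2

First compute MP:
[[ 10, -55,  45, -40],
 [-10,  25, -15,  10],
 [ 20,  -5, -15,  25],
 [ 10, -40,  30, -25]]
Now row reduce the product.
R2 ← R2 + R1: [0, -30, 30, -30]
R3 ← R3 − (2)·R1: [0, 105, -105, 105]
R4 ← R4 − R1: [0, 15, -15, 15]
R3 ← R3 + (7/2)·R2: [0, 0, 0, 0]
R4 ← R4 + (1/2)·R2: [0, 0, 0, 0]
2 nonzero rows, so rank(MP) = 2.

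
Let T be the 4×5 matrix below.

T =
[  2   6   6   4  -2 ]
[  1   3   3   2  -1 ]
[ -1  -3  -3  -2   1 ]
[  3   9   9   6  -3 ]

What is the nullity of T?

4

Row reduce to echelon form.
R2 ← R2 − (1/2)·R1: [0, 0, 0, 0, 0]
R3 ← R3 + (1/2)·R1: [0, 0, 0, 0, 0]
R4 ← R4 − (3/2)·R1: [0, 0, 0, 0, 0]
1 nonzero row, so rank(T) = 1.
T has 5 columns; by rank–nullity, nullity = 5 − 1 = 4.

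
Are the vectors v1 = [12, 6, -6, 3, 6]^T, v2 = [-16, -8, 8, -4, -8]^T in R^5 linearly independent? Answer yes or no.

Form the matrix with these vectors as rows and row reduce.
R2 ← R2 + (4/3)·R1: [0, 0, 0, 0, 0]
1 nonzero row, so the 2 vectors span a space of dimension 1.
Since 1 < 2, the vectors are linearly dependent.

no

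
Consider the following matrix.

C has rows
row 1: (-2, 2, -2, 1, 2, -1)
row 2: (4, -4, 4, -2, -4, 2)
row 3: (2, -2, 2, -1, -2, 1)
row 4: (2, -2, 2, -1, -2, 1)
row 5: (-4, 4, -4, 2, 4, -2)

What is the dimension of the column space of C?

Row reduce to echelon form.
R2 ← R2 + (2)·R1: [0, 0, 0, 0, 0, 0]
R3 ← R3 + R1: [0, 0, 0, 0, 0, 0]
R4 ← R4 + R1: [0, 0, 0, 0, 0, 0]
R5 ← R5 − (2)·R1: [0, 0, 0, 0, 0, 0]
Echelon form has 1 nonzero row, so rank(C) = 1.
The column space has dimension equal to the rank: 1.

1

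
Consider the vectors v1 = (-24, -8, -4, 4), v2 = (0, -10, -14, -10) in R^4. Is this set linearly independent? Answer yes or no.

Form the matrix with these vectors as rows and row reduce.
2 nonzero rows, so the 2 vectors span a space of dimension 2.
Since 2 = 2, the vectors are linearly independent.

yes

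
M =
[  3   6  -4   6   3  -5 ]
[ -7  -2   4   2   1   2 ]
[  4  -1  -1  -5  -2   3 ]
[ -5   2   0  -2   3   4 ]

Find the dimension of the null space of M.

Row reduce to echelon form.
R2 ← R2 + (7/3)·R1: [0, 12, -16/3, 16, 8, -29/3]
R3 ← R3 − (4/3)·R1: [0, -9, 13/3, -13, -6, 29/3]
R4 ← R4 + (5/3)·R1: [0, 12, -20/3, 8, 8, -13/3]
R3 ← R3 + (3/4)·R2: [0, 0, 1/3, -1, 0, 29/12]
R4 ← R4 − R2: [0, 0, -4/3, -8, 0, 16/3]
R4 ← R4 + (4)·R3: [0, 0, 0, -12, 0, 15]
4 nonzero rows, so rank(M) = 4.
M has 6 columns; by rank–nullity, nullity = 6 − 4 = 2.

2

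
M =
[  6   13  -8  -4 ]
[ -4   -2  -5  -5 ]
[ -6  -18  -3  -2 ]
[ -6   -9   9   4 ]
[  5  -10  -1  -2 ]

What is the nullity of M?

Row reduce to echelon form.
R2 ← R2 + (2/3)·R1: [0, 20/3, -31/3, -23/3]
R3 ← R3 + R1: [0, -5, -11, -6]
R4 ← R4 + R1: [0, 4, 1, 0]
R5 ← R5 − (5/6)·R1: [0, -125/6, 17/3, 4/3]
R3 ← R3 + (3/4)·R2: [0, 0, -75/4, -47/4]
R4 ← R4 − (3/5)·R2: [0, 0, 36/5, 23/5]
R5 ← R5 + (25/8)·R2: [0, 0, -213/8, -181/8]
R4 ← R4 + (48/125)·R3: [0, 0, 0, 11/125]
R5 ← R5 − (71/50)·R3: [0, 0, 0, -297/50]
R5 ← R5 + (135/2)·R4: [0, 0, 0, 0]
4 nonzero rows, so rank(M) = 4.
M has 4 columns; by rank–nullity, nullity = 4 − 4 = 0.

0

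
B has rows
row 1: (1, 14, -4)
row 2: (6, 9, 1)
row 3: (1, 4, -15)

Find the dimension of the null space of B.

0

Row reduce to echelon form.
R2 ← R2 − (6)·R1: [0, -75, 25]
R3 ← R3 − R1: [0, -10, -11]
R3 ← R3 − (2/15)·R2: [0, 0, -43/3]
3 nonzero rows, so rank(B) = 3.
B has 3 columns; by rank–nullity, nullity = 3 − 3 = 0.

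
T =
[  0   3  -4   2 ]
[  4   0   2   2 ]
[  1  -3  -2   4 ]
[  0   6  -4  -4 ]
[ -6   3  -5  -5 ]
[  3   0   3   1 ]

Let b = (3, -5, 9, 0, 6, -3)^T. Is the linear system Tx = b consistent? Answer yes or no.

no

Row reduce the augmented matrix [T | b].
Swap R1 ↔ R2
R3 ← R3 − (1/4)·R1: [0, -3, -5/2, 7/2, 41/4]
R5 ← R5 + (3/2)·R1: [0, 3, -2, -2, -3/2]
R6 ← R6 − (3/4)·R1: [0, 0, 3/2, -1/2, 3/4]
R3 ← R3 + R2: [0, 0, -13/2, 11/2, 53/4]
R4 ← R4 − (2)·R2: [0, 0, 4, -8, -6]
R5 ← R5 − R2: [0, 0, 2, -4, -9/2]
R4 ← R4 + (8/13)·R3: [0, 0, 0, -60/13, 28/13]
R5 ← R5 + (4/13)·R3: [0, 0, 0, -30/13, -11/26]
R6 ← R6 + (3/13)·R3: [0, 0, 0, 10/13, 99/26]
R5 ← R5 − (1/2)·R4: [0, 0, 0, 0, -3/2]
R6 ← R6 + (1/6)·R4: [0, 0, 0, 0, 25/6]
R6 ← R6 + (25/9)·R5: [0, 0, 0, 0, 0]
The echelon form has 5 nonzero rows; the last pivot sits in the augmented column, so rank(T) = 4 but rank([T|b]) = 5.
Since the ranks differ, the system is inconsistent.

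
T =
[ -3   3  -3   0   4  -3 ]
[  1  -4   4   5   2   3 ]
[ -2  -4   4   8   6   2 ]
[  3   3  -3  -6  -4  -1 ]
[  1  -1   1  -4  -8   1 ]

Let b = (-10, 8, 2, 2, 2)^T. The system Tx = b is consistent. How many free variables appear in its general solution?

Row reduce the augmented matrix [T | b].
R2 ← R2 + (1/3)·R1: [0, -3, 3, 5, 10/3, 2, 14/3]
R3 ← R3 − (2/3)·R1: [0, -6, 6, 8, 10/3, 4, 26/3]
R4 ← R4 + R1: [0, 6, -6, -6, 0, -4, -8]
R5 ← R5 + (1/3)·R1: [0, 0, 0, -4, -20/3, 0, -4/3]
R3 ← R3 − (2)·R2: [0, 0, 0, -2, -10/3, 0, -2/3]
R4 ← R4 + (2)·R2: [0, 0, 0, 4, 20/3, 0, 4/3]
R4 ← R4 + (2)·R3: [0, 0, 0, 0, 0, 0, 0]
R5 ← R5 − (2)·R3: [0, 0, 0, 0, 0, 0, 0]
The echelon form has 3 nonzero rows, and every pivot lies in the first 6 columns, so rank(T) = rank([T|b]) = 3.
The system is consistent.
Free variables = (unknowns) − (rank) = 6 − 3 = 3.

3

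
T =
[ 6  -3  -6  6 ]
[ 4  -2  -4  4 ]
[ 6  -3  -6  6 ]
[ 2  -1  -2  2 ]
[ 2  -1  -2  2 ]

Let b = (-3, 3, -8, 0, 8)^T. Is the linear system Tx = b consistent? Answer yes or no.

Row reduce the augmented matrix [T | b].
R2 ← R2 − (2/3)·R1: [0, 0, 0, 0, 5]
R3 ← R3 − R1: [0, 0, 0, 0, -5]
R4 ← R4 − (1/3)·R1: [0, 0, 0, 0, 1]
R5 ← R5 − (1/3)·R1: [0, 0, 0, 0, 9]
R3 ← R3 + R2: [0, 0, 0, 0, 0]
R4 ← R4 − (1/5)·R2: [0, 0, 0, 0, 0]
R5 ← R5 − (9/5)·R2: [0, 0, 0, 0, 0]
The echelon form has 2 nonzero rows; the last pivot sits in the augmented column, so rank(T) = 1 but rank([T|b]) = 2.
Since the ranks differ, the system is inconsistent.

no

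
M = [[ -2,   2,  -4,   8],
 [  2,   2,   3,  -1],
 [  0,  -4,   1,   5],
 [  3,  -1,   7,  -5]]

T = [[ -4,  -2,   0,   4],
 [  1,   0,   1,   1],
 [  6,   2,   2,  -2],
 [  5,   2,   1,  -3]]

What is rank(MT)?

First compute MT:
[[ 26,  12,   2, -22],
 [  7,   0,   7,   7],
 [ 27,  12,   3, -21],
 [  4,  -2,   8,  12]]
Now row reduce the product.
R2 ← R2 − (7/26)·R1: [0, -42/13, 84/13, 168/13]
R3 ← R3 − (27/26)·R1: [0, -6/13, 12/13, 24/13]
R4 ← R4 − (2/13)·R1: [0, -50/13, 100/13, 200/13]
R3 ← R3 − (1/7)·R2: [0, 0, 0, 0]
R4 ← R4 − (25/21)·R2: [0, 0, 0, 0]
2 nonzero rows, so rank(MT) = 2.

2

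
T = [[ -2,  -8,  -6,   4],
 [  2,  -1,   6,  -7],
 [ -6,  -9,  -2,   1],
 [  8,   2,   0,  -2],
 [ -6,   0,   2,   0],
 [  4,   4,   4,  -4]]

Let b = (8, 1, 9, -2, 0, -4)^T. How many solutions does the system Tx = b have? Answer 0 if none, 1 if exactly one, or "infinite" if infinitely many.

infinite

Row reduce the augmented matrix [T | b].
R2 ← R2 + R1: [0, -9, 0, -3, 9]
R3 ← R3 − (3)·R1: [0, 15, 16, -11, -15]
R4 ← R4 + (4)·R1: [0, -30, -24, 14, 30]
R5 ← R5 − (3)·R1: [0, 24, 20, -12, -24]
R6 ← R6 + (2)·R1: [0, -12, -8, 4, 12]
R3 ← R3 + (5/3)·R2: [0, 0, 16, -16, 0]
R4 ← R4 − (10/3)·R2: [0, 0, -24, 24, 0]
R5 ← R5 + (8/3)·R2: [0, 0, 20, -20, 0]
R6 ← R6 − (4/3)·R2: [0, 0, -8, 8, 0]
R4 ← R4 + (3/2)·R3: [0, 0, 0, 0, 0]
R5 ← R5 − (5/4)·R3: [0, 0, 0, 0, 0]
R6 ← R6 + (1/2)·R3: [0, 0, 0, 0, 0]
The echelon form has 3 nonzero rows, and every pivot lies in the first 4 columns, so rank(T) = rank([T|b]) = 3.
The system is consistent.
rank = 3 < 4 unknowns, so there are infinitely many solutions.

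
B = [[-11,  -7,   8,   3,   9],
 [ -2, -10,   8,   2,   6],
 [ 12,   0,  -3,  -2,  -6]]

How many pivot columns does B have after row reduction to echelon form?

Row reduce to echelon form.
R2 ← R2 − (2/11)·R1: [0, -96/11, 72/11, 16/11, 48/11]
R3 ← R3 + (12/11)·R1: [0, -84/11, 63/11, 14/11, 42/11]
R3 ← R3 − (7/8)·R2: [0, 0, 0, 0, 0]
Echelon form has 2 nonzero rows, so rank(B) = 2.
Each nonzero row contributes one pivot column: 2 pivot columns.

2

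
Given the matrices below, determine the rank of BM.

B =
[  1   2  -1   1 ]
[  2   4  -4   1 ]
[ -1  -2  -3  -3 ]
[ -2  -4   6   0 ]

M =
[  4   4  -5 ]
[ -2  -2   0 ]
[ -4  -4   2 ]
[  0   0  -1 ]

First compute BM:
[[  4,   4,  -8],
 [ 16,  16, -19],
 [ 12,  12,   2],
 [-24, -24,  22]]
Now row reduce the product.
R2 ← R2 − (4)·R1: [0, 0, 13]
R3 ← R3 − (3)·R1: [0, 0, 26]
R4 ← R4 + (6)·R1: [0, 0, -26]
R3 ← R3 − (2)·R2: [0, 0, 0]
R4 ← R4 + (2)·R2: [0, 0, 0]
2 nonzero rows, so rank(BM) = 2.

2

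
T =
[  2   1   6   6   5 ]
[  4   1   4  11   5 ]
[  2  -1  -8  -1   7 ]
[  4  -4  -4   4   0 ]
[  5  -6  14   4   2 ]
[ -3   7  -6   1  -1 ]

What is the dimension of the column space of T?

5

Row reduce to echelon form.
R2 ← R2 − (2)·R1: [0, -1, -8, -1, -5]
R3 ← R3 − R1: [0, -2, -14, -7, 2]
R4 ← R4 − (2)·R1: [0, -6, -16, -8, -10]
R5 ← R5 − (5/2)·R1: [0, -17/2, -1, -11, -21/2]
R6 ← R6 + (3/2)·R1: [0, 17/2, 3, 10, 13/2]
R3 ← R3 − (2)·R2: [0, 0, 2, -5, 12]
R4 ← R4 − (6)·R2: [0, 0, 32, -2, 20]
R5 ← R5 − (17/2)·R2: [0, 0, 67, -5/2, 32]
R6 ← R6 + (17/2)·R2: [0, 0, -65, 3/2, -36]
R4 ← R4 − (16)·R3: [0, 0, 0, 78, -172]
R5 ← R5 − (67/2)·R3: [0, 0, 0, 165, -370]
R6 ← R6 + (65/2)·R3: [0, 0, 0, -161, 354]
R5 ← R5 − (55/26)·R4: [0, 0, 0, 0, -80/13]
R6 ← R6 + (161/78)·R4: [0, 0, 0, 0, -40/39]
R6 ← R6 − (1/6)·R5: [0, 0, 0, 0, 0]
Echelon form has 5 nonzero rows, so rank(T) = 5.
The column space has dimension equal to the rank: 5.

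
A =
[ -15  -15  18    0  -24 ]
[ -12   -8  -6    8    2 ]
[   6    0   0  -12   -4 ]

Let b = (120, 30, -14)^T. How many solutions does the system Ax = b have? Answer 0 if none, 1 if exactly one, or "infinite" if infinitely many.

Row reduce the augmented matrix [A | b].
R2 ← R2 − (4/5)·R1: [0, 4, -102/5, 8, 106/5, -66]
R3 ← R3 + (2/5)·R1: [0, -6, 36/5, -12, -68/5, 34]
R3 ← R3 + (3/2)·R2: [0, 0, -117/5, 0, 91/5, -65]
The echelon form has 3 nonzero rows, and every pivot lies in the first 5 columns, so rank(A) = rank([A|b]) = 3.
The system is consistent.
rank = 3 < 5 unknowns, so there are infinitely many solutions.

infinite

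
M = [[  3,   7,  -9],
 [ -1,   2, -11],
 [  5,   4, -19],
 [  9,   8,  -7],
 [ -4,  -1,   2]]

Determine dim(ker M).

Row reduce to echelon form.
R2 ← R2 + (1/3)·R1: [0, 13/3, -14]
R3 ← R3 − (5/3)·R1: [0, -23/3, -4]
R4 ← R4 − (3)·R1: [0, -13, 20]
R5 ← R5 + (4/3)·R1: [0, 25/3, -10]
R3 ← R3 + (23/13)·R2: [0, 0, -374/13]
R4 ← R4 + (3)·R2: [0, 0, -22]
R5 ← R5 − (25/13)·R2: [0, 0, 220/13]
R4 ← R4 − (13/17)·R3: [0, 0, 0]
R5 ← R5 + (10/17)·R3: [0, 0, 0]
3 nonzero rows, so rank(M) = 3.
M has 3 columns; by rank–nullity, nullity = 3 − 3 = 0.

0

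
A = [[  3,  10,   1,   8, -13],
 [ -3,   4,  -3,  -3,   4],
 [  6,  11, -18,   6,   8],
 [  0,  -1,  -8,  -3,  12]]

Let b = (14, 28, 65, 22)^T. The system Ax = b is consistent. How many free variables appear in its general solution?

1

Row reduce the augmented matrix [A | b].
R2 ← R2 + R1: [0, 14, -2, 5, -9, 42]
R3 ← R3 − (2)·R1: [0, -9, -20, -10, 34, 37]
R3 ← R3 + (9/14)·R2: [0, 0, -149/7, -95/14, 395/14, 64]
R4 ← R4 + (1/14)·R2: [0, 0, -57/7, -37/14, 159/14, 25]
R4 ← R4 − (57/149)·R3: [0, 0, 0, -7/149, 84/149, 77/149]
The echelon form has 4 nonzero rows, and every pivot lies in the first 5 columns, so rank(A) = rank([A|b]) = 4.
The system is consistent.
Free variables = (unknowns) − (rank) = 5 − 4 = 1.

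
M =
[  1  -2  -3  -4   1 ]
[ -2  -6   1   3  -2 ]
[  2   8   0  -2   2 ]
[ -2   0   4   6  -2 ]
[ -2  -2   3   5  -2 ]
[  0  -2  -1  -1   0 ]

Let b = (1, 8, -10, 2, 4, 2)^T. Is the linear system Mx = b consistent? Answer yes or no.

yes

Row reduce the augmented matrix [M | b].
R2 ← R2 + (2)·R1: [0, -10, -5, -5, 0, 10]
R3 ← R3 − (2)·R1: [0, 12, 6, 6, 0, -12]
R4 ← R4 + (2)·R1: [0, -4, -2, -2, 0, 4]
R5 ← R5 + (2)·R1: [0, -6, -3, -3, 0, 6]
R3 ← R3 + (6/5)·R2: [0, 0, 0, 0, 0, 0]
R4 ← R4 − (2/5)·R2: [0, 0, 0, 0, 0, 0]
R5 ← R5 − (3/5)·R2: [0, 0, 0, 0, 0, 0]
R6 ← R6 − (1/5)·R2: [0, 0, 0, 0, 0, 0]
The echelon form has 2 nonzero rows, and every pivot lies in the first 5 columns, so rank(M) = rank([M|b]) = 2.
The system is consistent.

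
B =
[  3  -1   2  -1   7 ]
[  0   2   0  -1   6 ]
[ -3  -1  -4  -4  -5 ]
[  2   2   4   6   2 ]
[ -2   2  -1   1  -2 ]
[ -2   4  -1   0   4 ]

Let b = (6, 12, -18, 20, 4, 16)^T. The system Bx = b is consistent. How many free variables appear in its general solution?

Row reduce the augmented matrix [B | b].
R3 ← R3 + R1: [0, -2, -2, -5, 2, -12]
R4 ← R4 − (2/3)·R1: [0, 8/3, 8/3, 20/3, -8/3, 16]
R5 ← R5 + (2/3)·R1: [0, 4/3, 1/3, 1/3, 8/3, 8]
R6 ← R6 + (2/3)·R1: [0, 10/3, 1/3, -2/3, 26/3, 20]
R3 ← R3 + R2: [0, 0, -2, -6, 8, 0]
R4 ← R4 − (4/3)·R2: [0, 0, 8/3, 8, -32/3, 0]
R5 ← R5 − (2/3)·R2: [0, 0, 1/3, 1, -4/3, 0]
R6 ← R6 − (5/3)·R2: [0, 0, 1/3, 1, -4/3, 0]
R4 ← R4 + (4/3)·R3: [0, 0, 0, 0, 0, 0]
R5 ← R5 + (1/6)·R3: [0, 0, 0, 0, 0, 0]
R6 ← R6 + (1/6)·R3: [0, 0, 0, 0, 0, 0]
The echelon form has 3 nonzero rows, and every pivot lies in the first 5 columns, so rank(B) = rank([B|b]) = 3.
The system is consistent.
Free variables = (unknowns) − (rank) = 5 − 3 = 2.

2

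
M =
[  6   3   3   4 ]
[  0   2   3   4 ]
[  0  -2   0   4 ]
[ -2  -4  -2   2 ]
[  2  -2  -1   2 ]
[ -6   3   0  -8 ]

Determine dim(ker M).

1

Row reduce to echelon form.
R4 ← R4 + (1/3)·R1: [0, -3, -1, 10/3]
R5 ← R5 − (1/3)·R1: [0, -3, -2, 2/3]
R6 ← R6 + R1: [0, 6, 3, -4]
R3 ← R3 + R2: [0, 0, 3, 8]
R4 ← R4 + (3/2)·R2: [0, 0, 7/2, 28/3]
R5 ← R5 + (3/2)·R2: [0, 0, 5/2, 20/3]
R6 ← R6 − (3)·R2: [0, 0, -6, -16]
R4 ← R4 − (7/6)·R3: [0, 0, 0, 0]
R5 ← R5 − (5/6)·R3: [0, 0, 0, 0]
R6 ← R6 + (2)·R3: [0, 0, 0, 0]
3 nonzero rows, so rank(M) = 3.
M has 4 columns; by rank–nullity, nullity = 4 − 3 = 1.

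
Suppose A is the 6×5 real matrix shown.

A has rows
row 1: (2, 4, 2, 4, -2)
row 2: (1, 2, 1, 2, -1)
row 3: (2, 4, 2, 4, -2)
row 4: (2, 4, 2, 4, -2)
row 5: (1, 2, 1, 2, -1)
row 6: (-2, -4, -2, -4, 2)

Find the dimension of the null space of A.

4

Row reduce to echelon form.
R2 ← R2 − (1/2)·R1: [0, 0, 0, 0, 0]
R3 ← R3 − R1: [0, 0, 0, 0, 0]
R4 ← R4 − R1: [0, 0, 0, 0, 0]
R5 ← R5 − (1/2)·R1: [0, 0, 0, 0, 0]
R6 ← R6 + R1: [0, 0, 0, 0, 0]
1 nonzero row, so rank(A) = 1.
A has 5 columns; by rank–nullity, nullity = 5 − 1 = 4.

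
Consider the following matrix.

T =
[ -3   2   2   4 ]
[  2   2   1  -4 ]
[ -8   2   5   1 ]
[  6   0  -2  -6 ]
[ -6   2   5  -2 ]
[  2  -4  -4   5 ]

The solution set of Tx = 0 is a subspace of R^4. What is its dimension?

Row reduce to echelon form.
R2 ← R2 + (2/3)·R1: [0, 10/3, 7/3, -4/3]
R3 ← R3 − (8/3)·R1: [0, -10/3, -1/3, -29/3]
R4 ← R4 + (2)·R1: [0, 4, 2, 2]
R5 ← R5 − (2)·R1: [0, -2, 1, -10]
R6 ← R6 + (2/3)·R1: [0, -8/3, -8/3, 23/3]
R3 ← R3 + R2: [0, 0, 2, -11]
R4 ← R4 − (6/5)·R2: [0, 0, -4/5, 18/5]
R5 ← R5 + (3/5)·R2: [0, 0, 12/5, -54/5]
R6 ← R6 + (4/5)·R2: [0, 0, -4/5, 33/5]
R4 ← R4 + (2/5)·R3: [0, 0, 0, -4/5]
R5 ← R5 − (6/5)·R3: [0, 0, 0, 12/5]
R6 ← R6 + (2/5)·R3: [0, 0, 0, 11/5]
R5 ← R5 + (3)·R4: [0, 0, 0, 0]
R6 ← R6 + (11/4)·R4: [0, 0, 0, 0]
4 nonzero rows, so rank(T) = 4.
T has 4 columns; by rank–nullity, nullity = 4 − 4 = 0.

0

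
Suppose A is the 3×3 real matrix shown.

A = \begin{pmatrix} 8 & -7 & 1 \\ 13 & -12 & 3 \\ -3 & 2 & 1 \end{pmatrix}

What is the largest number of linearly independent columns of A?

2

Row reduce to echelon form.
R2 ← R2 − (13/8)·R1: [0, -5/8, 11/8]
R3 ← R3 + (3/8)·R1: [0, -5/8, 11/8]
R3 ← R3 − R2: [0, 0, 0]
Echelon form has 2 nonzero rows, so rank(A) = 2.
The rank gives the maximum number of linearly independent columns: 2.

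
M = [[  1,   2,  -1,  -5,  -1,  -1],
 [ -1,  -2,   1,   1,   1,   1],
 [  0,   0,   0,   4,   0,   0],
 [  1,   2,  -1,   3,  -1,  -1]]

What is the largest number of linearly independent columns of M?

2

Row reduce to echelon form.
R2 ← R2 + R1: [0, 0, 0, -4, 0, 0]
R4 ← R4 − R1: [0, 0, 0, 8, 0, 0]
R3 ← R3 + R2: [0, 0, 0, 0, 0, 0]
R4 ← R4 + (2)·R2: [0, 0, 0, 0, 0, 0]
Echelon form has 2 nonzero rows, so rank(M) = 2.
The rank gives the maximum number of linearly independent columns: 2.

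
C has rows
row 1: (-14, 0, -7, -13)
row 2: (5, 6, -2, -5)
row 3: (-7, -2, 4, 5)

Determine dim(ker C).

Row reduce to echelon form.
R2 ← R2 + (5/14)·R1: [0, 6, -9/2, -135/14]
R3 ← R3 − (1/2)·R1: [0, -2, 15/2, 23/2]
R3 ← R3 + (1/3)·R2: [0, 0, 6, 58/7]
3 nonzero rows, so rank(C) = 3.
C has 4 columns; by rank–nullity, nullity = 4 − 3 = 1.

1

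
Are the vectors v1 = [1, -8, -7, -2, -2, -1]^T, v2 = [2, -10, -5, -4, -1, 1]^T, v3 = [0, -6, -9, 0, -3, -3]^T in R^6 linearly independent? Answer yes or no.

no

Form the matrix with these vectors as rows and row reduce.
R2 ← R2 − (2)·R1: [0, 6, 9, 0, 3, 3]
R3 ← R3 + R2: [0, 0, 0, 0, 0, 0]
2 nonzero rows, so the 3 vectors span a space of dimension 2.
Since 2 < 3, the vectors are linearly dependent.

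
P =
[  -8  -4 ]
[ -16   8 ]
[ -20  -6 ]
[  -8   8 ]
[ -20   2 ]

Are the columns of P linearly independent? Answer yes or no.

yes

Row reduce P to echelon form.
R2 ← R2 − (2)·R1: [0, 16]
R3 ← R3 − (5/2)·R1: [0, 4]
R4 ← R4 − R1: [0, 12]
R5 ← R5 − (5/2)·R1: [0, 12]
R3 ← R3 − (1/4)·R2: [0, 0]
R4 ← R4 − (3/4)·R2: [0, 0]
R5 ← R5 − (3/4)·R2: [0, 0]
2 pivots among 2 columns.
Every column is a pivot column, so the columns are linearly independent.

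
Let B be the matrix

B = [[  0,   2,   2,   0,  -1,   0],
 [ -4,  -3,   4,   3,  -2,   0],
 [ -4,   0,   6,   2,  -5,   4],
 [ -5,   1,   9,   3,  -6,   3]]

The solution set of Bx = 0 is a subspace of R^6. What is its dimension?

Row reduce to echelon form.
Swap R1 ↔ R2
R3 ← R3 − R1: [0, 3, 2, -1, -3, 4]
R4 ← R4 − (5/4)·R1: [0, 19/4, 4, -3/4, -7/2, 3]
R3 ← R3 − (3/2)·R2: [0, 0, -1, -1, -3/2, 4]
R4 ← R4 − (19/8)·R2: [0, 0, -3/4, -3/4, -9/8, 3]
R4 ← R4 − (3/4)·R3: [0, 0, 0, 0, 0, 0]
3 nonzero rows, so rank(B) = 3.
B has 6 columns; by rank–nullity, nullity = 6 − 3 = 3.

3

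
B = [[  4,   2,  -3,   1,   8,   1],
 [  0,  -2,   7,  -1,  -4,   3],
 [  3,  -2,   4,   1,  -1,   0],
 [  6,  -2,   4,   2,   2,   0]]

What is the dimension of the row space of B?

3

Row reduce to echelon form.
R3 ← R3 − (3/4)·R1: [0, -7/2, 25/4, 1/4, -7, -3/4]
R4 ← R4 − (3/2)·R1: [0, -5, 17/2, 1/2, -10, -3/2]
R3 ← R3 − (7/4)·R2: [0, 0, -6, 2, 0, -6]
R4 ← R4 − (5/2)·R2: [0, 0, -9, 3, 0, -9]
R4 ← R4 − (3/2)·R3: [0, 0, 0, 0, 0, 0]
Echelon form has 3 nonzero rows, so rank(B) = 3.
The row space has dimension equal to the rank: 3.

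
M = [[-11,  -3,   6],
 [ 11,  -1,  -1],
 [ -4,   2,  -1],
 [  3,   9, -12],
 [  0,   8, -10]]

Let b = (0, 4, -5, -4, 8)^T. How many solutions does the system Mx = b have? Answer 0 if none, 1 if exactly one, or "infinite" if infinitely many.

0

Row reduce the augmented matrix [M | b].
R2 ← R2 + R1: [0, -4, 5, 4]
R3 ← R3 − (4/11)·R1: [0, 34/11, -35/11, -5]
R4 ← R4 + (3/11)·R1: [0, 90/11, -114/11, -4]
R3 ← R3 + (17/22)·R2: [0, 0, 15/22, -21/11]
R4 ← R4 + (45/22)·R2: [0, 0, -3/22, 46/11]
R5 ← R5 + (2)·R2: [0, 0, 0, 16]
R4 ← R4 + (1/5)·R3: [0, 0, 0, 19/5]
R5 ← R5 − (80/19)·R4: [0, 0, 0, 0]
The echelon form has 4 nonzero rows; the last pivot sits in the augmented column, so rank(M) = 3 but rank([M|b]) = 4.
Since the ranks differ, the system is inconsistent.
It has no solutions.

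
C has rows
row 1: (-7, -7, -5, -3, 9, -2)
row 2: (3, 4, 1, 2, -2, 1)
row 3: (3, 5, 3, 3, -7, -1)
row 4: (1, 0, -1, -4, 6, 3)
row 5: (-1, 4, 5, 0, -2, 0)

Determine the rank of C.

Row reduce to echelon form.
R2 ← R2 + (3/7)·R1: [0, 1, -8/7, 5/7, 13/7, 1/7]
R3 ← R3 + (3/7)·R1: [0, 2, 6/7, 12/7, -22/7, -13/7]
R4 ← R4 + (1/7)·R1: [0, -1, -12/7, -31/7, 51/7, 19/7]
R5 ← R5 − (1/7)·R1: [0, 5, 40/7, 3/7, -23/7, 2/7]
R3 ← R3 − (2)·R2: [0, 0, 22/7, 2/7, -48/7, -15/7]
R4 ← R4 + R2: [0, 0, -20/7, -26/7, 64/7, 20/7]
R5 ← R5 − (5)·R2: [0, 0, 80/7, -22/7, -88/7, -3/7]
R4 ← R4 + (10/11)·R3: [0, 0, 0, -38/11, 32/11, 10/11]
R5 ← R5 − (40/11)·R3: [0, 0, 0, -46/11, 136/11, 81/11]
R5 ← R5 − (23/19)·R4: [0, 0, 0, 0, 168/19, 119/19]
Echelon form has 5 nonzero rows, so rank(C) = 5.

5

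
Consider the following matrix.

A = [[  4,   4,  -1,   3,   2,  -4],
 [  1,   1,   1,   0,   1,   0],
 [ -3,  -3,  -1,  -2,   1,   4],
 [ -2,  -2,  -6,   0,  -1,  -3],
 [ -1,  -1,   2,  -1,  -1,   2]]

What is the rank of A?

4

Row reduce to echelon form.
R2 ← R2 − (1/4)·R1: [0, 0, 5/4, -3/4, 1/2, 1]
R3 ← R3 + (3/4)·R1: [0, 0, -7/4, 1/4, 5/2, 1]
R4 ← R4 + (1/2)·R1: [0, 0, -13/2, 3/2, 0, -5]
R5 ← R5 + (1/4)·R1: [0, 0, 7/4, -1/4, -1/2, 1]
R3 ← R3 + (7/5)·R2: [0, 0, 0, -4/5, 16/5, 12/5]
R4 ← R4 + (26/5)·R2: [0, 0, 0, -12/5, 13/5, 1/5]
R5 ← R5 − (7/5)·R2: [0, 0, 0, 4/5, -6/5, -2/5]
R4 ← R4 − (3)·R3: [0, 0, 0, 0, -7, -7]
R5 ← R5 + R3: [0, 0, 0, 0, 2, 2]
R5 ← R5 + (2/7)·R4: [0, 0, 0, 0, 0, 0]
Echelon form has 4 nonzero rows, so rank(A) = 4.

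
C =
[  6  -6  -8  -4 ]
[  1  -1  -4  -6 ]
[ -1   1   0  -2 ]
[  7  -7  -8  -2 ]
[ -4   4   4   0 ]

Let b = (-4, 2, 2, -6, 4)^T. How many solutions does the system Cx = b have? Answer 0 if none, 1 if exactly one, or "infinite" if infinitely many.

Row reduce the augmented matrix [C | b].
R2 ← R2 − (1/6)·R1: [0, 0, -8/3, -16/3, 8/3]
R3 ← R3 + (1/6)·R1: [0, 0, -4/3, -8/3, 4/3]
R4 ← R4 − (7/6)·R1: [0, 0, 4/3, 8/3, -4/3]
R5 ← R5 + (2/3)·R1: [0, 0, -4/3, -8/3, 4/3]
R3 ← R3 − (1/2)·R2: [0, 0, 0, 0, 0]
R4 ← R4 + (1/2)·R2: [0, 0, 0, 0, 0]
R5 ← R5 − (1/2)·R2: [0, 0, 0, 0, 0]
The echelon form has 2 nonzero rows, and every pivot lies in the first 4 columns, so rank(C) = rank([C|b]) = 2.
The system is consistent.
rank = 2 < 4 unknowns, so there are infinitely many solutions.

infinite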